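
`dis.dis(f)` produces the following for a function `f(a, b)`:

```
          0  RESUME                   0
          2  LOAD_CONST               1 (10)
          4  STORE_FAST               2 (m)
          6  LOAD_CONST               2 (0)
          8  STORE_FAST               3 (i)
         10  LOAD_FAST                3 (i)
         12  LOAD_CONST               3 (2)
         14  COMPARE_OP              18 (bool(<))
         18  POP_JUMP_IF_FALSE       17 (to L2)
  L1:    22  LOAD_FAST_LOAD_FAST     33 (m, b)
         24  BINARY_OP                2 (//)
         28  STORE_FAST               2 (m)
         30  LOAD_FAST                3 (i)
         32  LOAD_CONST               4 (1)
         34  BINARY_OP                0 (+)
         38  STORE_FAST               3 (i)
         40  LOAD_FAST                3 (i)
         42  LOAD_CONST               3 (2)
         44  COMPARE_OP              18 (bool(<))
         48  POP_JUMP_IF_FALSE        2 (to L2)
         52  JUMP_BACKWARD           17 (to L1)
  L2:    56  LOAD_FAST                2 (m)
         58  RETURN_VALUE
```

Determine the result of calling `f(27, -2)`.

LOAD_CONST → push 10. Stack: [10]
STORE_FAST m → m=10. Stack: []
LOAD_CONST → push 0. Stack: [0]
STORE_FAST i → i=0. Stack: []
LOAD_FAST i → push 0. Stack: [0]
LOAD_CONST → push 2. Stack: [0, 2]
COMPARE_OP bool(<) → 0 vs 2 = True. Stack: [True]
POP_JUMP_IF_FALSE → pop True; no jump. Stack: []
LOAD_FAST_LOAD_FAST m,b → push 10,-2. Stack: [10, -2]
BINARY_OP // → 10 // -2 = -5. Stack: [-5]
STORE_FAST m → m=-5. Stack: []
LOAD_FAST i → push 0. Stack: [0]
LOAD_CONST → push 1. Stack: [0, 1]
BINARY_OP + → 0 + 1 = 1. Stack: [1]
STORE_FAST i → i=1. Stack: []
LOAD_FAST i → push 1. Stack: [1]
LOAD_CONST → push 2. Stack: [1, 2]
COMPARE_OP bool(<) → 1 vs 2 = True. Stack: [True]
POP_JUMP_IF_FALSE → pop True; no jump. Stack: []
LOAD_FAST_LOAD_FAST m,b → push -5,-2. Stack: [-5, -2]
BINARY_OP // → -5 // -2 = 2. Stack: [2]
STORE_FAST m → m=2. Stack: []
LOAD_FAST i → push 1. Stack: [1]
LOAD_CONST → push 1. Stack: [1, 1]
BINARY_OP + → 1 + 1 = 2. Stack: [2]
STORE_FAST i → i=2. Stack: []
LOAD_FAST i → push 2. Stack: [2]
LOAD_CONST → push 2. Stack: [2, 2]
COMPARE_OP bool(<) → 2 vs 2 = False. Stack: [False]
POP_JUMP_IF_FALSE → pop False; jump. Stack: []
LOAD_FAST m → push 2. Stack: [2]
RETURN_VALUE → return 2.

2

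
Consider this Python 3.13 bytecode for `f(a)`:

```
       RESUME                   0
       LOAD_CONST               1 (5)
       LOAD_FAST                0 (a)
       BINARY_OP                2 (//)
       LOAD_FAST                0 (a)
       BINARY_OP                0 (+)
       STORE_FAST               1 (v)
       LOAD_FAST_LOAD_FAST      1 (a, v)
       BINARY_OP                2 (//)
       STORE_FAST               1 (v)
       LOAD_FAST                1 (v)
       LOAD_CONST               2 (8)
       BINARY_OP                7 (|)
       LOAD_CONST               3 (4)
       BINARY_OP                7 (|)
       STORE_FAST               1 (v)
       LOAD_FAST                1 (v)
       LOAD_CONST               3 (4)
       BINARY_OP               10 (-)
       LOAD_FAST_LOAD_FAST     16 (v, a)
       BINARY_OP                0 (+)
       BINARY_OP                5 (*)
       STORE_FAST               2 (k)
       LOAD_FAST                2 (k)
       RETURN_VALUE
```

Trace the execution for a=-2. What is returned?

80

LOAD_CONST → push 5. Stack: [5]
LOAD_FAST a → push -2. Stack: [5, -2]
BINARY_OP // → 5 // -2 = -3. Stack: [-3]
LOAD_FAST a → push -2. Stack: [-3, -2]
BINARY_OP + → -3 + -2 = -5. Stack: [-5]
STORE_FAST v → v=-5. Stack: []
LOAD_FAST_LOAD_FAST a,v → push -2,-5. Stack: [-2, -5]
BINARY_OP // → -2 // -5 = 0. Stack: [0]
STORE_FAST v → v=0. Stack: []
LOAD_FAST v → push 0. Stack: [0]
LOAD_CONST → push 8. Stack: [0, 8]
BINARY_OP | → 0 | 8 = 8. Stack: [8]
LOAD_CONST → push 4. Stack: [8, 4]
BINARY_OP | → 8 | 4 = 12. Stack: [12]
STORE_FAST v → v=12. Stack: []
LOAD_FAST v → push 12. Stack: [12]
LOAD_CONST → push 4. Stack: [12, 4]
BINARY_OP - → 12 - 4 = 8. Stack: [8]
LOAD_FAST_LOAD_FAST v,a → push 12,-2. Stack: [8, 12, -2]
BINARY_OP + → 12 + -2 = 10. Stack: [8, 10]
BINARY_OP * → 8 * 10 = 80. Stack: [80]
STORE_FAST k → k=80. Stack: []
LOAD_FAST k → push 80. Stack: [80]
RETURN_VALUE → return 80.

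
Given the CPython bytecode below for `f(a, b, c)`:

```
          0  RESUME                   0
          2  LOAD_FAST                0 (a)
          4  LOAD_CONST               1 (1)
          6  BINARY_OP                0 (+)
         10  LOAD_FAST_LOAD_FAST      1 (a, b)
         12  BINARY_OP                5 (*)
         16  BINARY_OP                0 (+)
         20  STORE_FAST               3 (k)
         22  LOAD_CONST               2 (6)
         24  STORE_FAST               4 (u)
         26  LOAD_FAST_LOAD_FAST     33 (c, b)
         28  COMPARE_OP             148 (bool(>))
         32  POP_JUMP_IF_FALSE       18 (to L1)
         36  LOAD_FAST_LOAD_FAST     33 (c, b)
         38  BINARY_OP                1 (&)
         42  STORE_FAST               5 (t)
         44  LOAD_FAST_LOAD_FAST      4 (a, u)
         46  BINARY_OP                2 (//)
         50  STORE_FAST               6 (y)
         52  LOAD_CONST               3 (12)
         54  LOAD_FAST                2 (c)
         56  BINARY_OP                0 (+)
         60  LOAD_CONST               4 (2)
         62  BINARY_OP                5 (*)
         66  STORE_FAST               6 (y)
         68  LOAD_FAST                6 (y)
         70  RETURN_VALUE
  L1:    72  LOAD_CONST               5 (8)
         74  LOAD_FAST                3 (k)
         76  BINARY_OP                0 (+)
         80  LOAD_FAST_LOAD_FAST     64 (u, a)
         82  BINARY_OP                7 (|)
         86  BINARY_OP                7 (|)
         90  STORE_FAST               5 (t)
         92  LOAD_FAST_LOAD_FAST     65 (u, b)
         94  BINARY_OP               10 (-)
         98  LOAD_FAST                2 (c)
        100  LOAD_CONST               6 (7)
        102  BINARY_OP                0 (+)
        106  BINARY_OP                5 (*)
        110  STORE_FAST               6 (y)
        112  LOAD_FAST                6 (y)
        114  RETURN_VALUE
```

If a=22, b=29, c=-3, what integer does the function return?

-92

LOAD_FAST a → push 22. Stack: [22]
LOAD_CONST → push 1. Stack: [22, 1]
BINARY_OP + → 22 + 1 = 23. Stack: [23]
LOAD_FAST_LOAD_FAST a,b → push 22,29. Stack: [23, 22, 29]
BINARY_OP * → 22 * 29 = 638. Stack: [23, 638]
BINARY_OP + → 23 + 638 = 661. Stack: [661]
STORE_FAST k → k=661. Stack: []
LOAD_CONST → push 6. Stack: [6]
STORE_FAST u → u=6. Stack: []
LOAD_FAST_LOAD_FAST c,b → push -3,29. Stack: [-3, 29]
COMPARE_OP bool(>) → -3 vs 29 = False. Stack: [False]
POP_JUMP_IF_FALSE → pop False; jump. Stack: []
LOAD_CONST → push 8. Stack: [8]
LOAD_FAST k → push 661. Stack: [8, 661]
BINARY_OP + → 8 + 661 = 669. Stack: [669]
LOAD_FAST_LOAD_FAST u,a → push 6,22. Stack: [669, 6, 22]
BINARY_OP | → 6 | 22 = 22. Stack: [669, 22]
BINARY_OP | → 669 | 22 = 671. Stack: [671]
STORE_FAST t → t=671. Stack: []
LOAD_FAST_LOAD_FAST u,b → push 6,29. Stack: [6, 29]
BINARY_OP - → 6 - 29 = -23. Stack: [-23]
LOAD_FAST c → push -3. Stack: [-23, -3]
LOAD_CONST → push 7. Stack: [-23, -3, 7]
BINARY_OP + → -3 + 7 = 4. Stack: [-23, 4]
BINARY_OP * → -23 * 4 = -92. Stack: [-92]
STORE_FAST y → y=-92. Stack: []
LOAD_FAST y → push -92. Stack: [-92]
RETURN_VALUE → return -92.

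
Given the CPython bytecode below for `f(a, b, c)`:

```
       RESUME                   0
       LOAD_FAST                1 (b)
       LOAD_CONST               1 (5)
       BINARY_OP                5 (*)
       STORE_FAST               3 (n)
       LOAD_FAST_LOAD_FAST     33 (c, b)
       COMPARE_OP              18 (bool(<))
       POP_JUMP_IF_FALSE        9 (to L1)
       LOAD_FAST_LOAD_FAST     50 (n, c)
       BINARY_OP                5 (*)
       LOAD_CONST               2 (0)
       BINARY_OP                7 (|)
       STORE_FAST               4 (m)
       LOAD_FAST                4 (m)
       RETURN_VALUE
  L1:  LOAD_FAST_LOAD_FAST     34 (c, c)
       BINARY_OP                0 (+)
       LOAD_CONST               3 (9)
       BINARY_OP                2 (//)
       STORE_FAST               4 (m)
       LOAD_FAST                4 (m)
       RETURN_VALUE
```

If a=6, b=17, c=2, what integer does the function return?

LOAD_FAST b → push 17. Stack: [17]
LOAD_CONST → push 5. Stack: [17, 5]
BINARY_OP * → 17 * 5 = 85. Stack: [85]
STORE_FAST n → n=85. Stack: []
LOAD_FAST_LOAD_FAST c,b → push 2,17. Stack: [2, 17]
COMPARE_OP bool(<) → 2 vs 17 = True. Stack: [True]
POP_JUMP_IF_FALSE → pop True; no jump. Stack: []
LOAD_FAST_LOAD_FAST n,c → push 85,2. Stack: [85, 2]
BINARY_OP * → 85 * 2 = 170. Stack: [170]
LOAD_CONST → push 0. Stack: [170, 0]
BINARY_OP | → 170 | 0 = 170. Stack: [170]
STORE_FAST m → m=170. Stack: []
LOAD_FAST m → push 170. Stack: [170]
RETURN_VALUE → return 170.

170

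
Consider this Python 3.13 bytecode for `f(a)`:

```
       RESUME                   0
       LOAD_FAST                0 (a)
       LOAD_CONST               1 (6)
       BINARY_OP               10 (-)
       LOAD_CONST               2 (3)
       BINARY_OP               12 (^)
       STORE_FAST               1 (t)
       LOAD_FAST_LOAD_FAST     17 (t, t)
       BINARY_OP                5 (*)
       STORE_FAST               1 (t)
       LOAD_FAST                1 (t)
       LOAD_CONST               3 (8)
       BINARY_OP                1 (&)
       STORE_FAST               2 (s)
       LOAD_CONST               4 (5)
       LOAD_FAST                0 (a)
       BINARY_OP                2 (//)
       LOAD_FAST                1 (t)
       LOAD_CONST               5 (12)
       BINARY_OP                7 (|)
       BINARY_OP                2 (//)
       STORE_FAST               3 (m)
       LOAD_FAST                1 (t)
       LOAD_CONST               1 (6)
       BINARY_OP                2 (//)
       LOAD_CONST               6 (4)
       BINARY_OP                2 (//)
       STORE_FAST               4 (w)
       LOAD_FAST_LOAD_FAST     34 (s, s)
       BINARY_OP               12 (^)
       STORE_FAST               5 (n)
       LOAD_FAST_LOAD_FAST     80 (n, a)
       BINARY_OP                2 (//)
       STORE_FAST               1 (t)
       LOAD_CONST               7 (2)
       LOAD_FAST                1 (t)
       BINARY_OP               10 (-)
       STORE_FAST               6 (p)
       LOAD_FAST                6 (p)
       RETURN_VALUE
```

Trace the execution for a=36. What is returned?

LOAD_FAST a → push 36. Stack: [36]
LOAD_CONST → push 6. Stack: [36, 6]
BINARY_OP - → 36 - 6 = 30. Stack: [30]
LOAD_CONST → push 3. Stack: [30, 3]
BINARY_OP ^ → 30 ^ 3 = 29. Stack: [29]
STORE_FAST t → t=29. Stack: []
LOAD_FAST_LOAD_FAST t,t → push 29,29. Stack: [29, 29]
BINARY_OP * → 29 * 29 = 841. Stack: [841]
STORE_FAST t → t=841. Stack: []
LOAD_FAST t → push 841. Stack: [841]
LOAD_CONST → push 8. Stack: [841, 8]
BINARY_OP & → 841 & 8 = 8. Stack: [8]
STORE_FAST s → s=8. Stack: []
LOAD_CONST → push 5. Stack: [5]
LOAD_FAST a → push 36. Stack: [5, 36]
BINARY_OP // → 5 // 36 = 0. Stack: [0]
LOAD_FAST t → push 841. Stack: [0, 841]
LOAD_CONST → push 12. Stack: [0, 841, 12]
BINARY_OP | → 841 | 12 = 845. Stack: [0, 845]
BINARY_OP // → 0 // 845 = 0. Stack: [0]
STORE_FAST m → m=0. Stack: []
LOAD_FAST t → push 841. Stack: [841]
LOAD_CONST → push 6. Stack: [841, 6]
BINARY_OP // → 841 // 6 = 140. Stack: [140]
LOAD_CONST → push 4. Stack: [140, 4]
BINARY_OP // → 140 // 4 = 35. Stack: [35]
STORE_FAST w → w=35. Stack: []
LOAD_FAST_LOAD_FAST s,s → push 8,8. Stack: [8, 8]
BINARY_OP ^ → 8 ^ 8 = 0. Stack: [0]
STORE_FAST n → n=0. Stack: []
LOAD_FAST_LOAD_FAST n,a → push 0,36. Stack: [0, 36]
BINARY_OP // → 0 // 36 = 0. Stack: [0]
STORE_FAST t → t=0. Stack: []
LOAD_CONST → push 2. Stack: [2]
LOAD_FAST t → push 0. Stack: [2, 0]
BINARY_OP - → 2 - 0 = 2. Stack: [2]
STORE_FAST p → p=2. Stack: []
LOAD_FAST p → push 2. Stack: [2]
RETURN_VALUE → return 2.

2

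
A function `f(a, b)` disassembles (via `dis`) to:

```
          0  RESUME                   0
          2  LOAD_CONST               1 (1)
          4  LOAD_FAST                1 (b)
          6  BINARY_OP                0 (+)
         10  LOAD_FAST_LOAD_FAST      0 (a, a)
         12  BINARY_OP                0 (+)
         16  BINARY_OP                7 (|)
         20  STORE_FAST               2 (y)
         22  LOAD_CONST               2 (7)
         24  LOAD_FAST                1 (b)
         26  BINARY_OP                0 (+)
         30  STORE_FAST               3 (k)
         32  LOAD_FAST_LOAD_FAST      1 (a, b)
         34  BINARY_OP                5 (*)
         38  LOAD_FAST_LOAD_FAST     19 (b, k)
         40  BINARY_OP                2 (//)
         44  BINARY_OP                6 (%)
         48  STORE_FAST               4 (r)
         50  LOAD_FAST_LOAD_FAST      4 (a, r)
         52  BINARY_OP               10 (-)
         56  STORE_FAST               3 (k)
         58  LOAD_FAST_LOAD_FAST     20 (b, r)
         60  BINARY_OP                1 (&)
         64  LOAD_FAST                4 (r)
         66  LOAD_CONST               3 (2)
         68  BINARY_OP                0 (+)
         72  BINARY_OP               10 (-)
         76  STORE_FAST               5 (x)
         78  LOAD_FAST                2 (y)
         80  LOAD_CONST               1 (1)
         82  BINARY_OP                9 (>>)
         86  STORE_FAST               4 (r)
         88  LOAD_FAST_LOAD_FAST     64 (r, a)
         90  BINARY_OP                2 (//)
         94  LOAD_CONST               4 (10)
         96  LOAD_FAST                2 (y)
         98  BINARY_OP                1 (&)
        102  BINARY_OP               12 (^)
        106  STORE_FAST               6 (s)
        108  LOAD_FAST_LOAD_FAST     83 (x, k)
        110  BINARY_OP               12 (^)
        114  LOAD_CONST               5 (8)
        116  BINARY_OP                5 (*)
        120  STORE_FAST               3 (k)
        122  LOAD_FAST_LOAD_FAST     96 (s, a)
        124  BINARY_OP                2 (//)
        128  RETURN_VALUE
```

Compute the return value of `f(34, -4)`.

-1

LOAD_CONST → push 1. Stack: [1]
LOAD_FAST b → push -4. Stack: [1, -4]
BINARY_OP + → 1 + -4 = -3. Stack: [-3]
LOAD_FAST_LOAD_FAST a,a → push 34,34. Stack: [-3, 34, 34]
BINARY_OP + → 34 + 34 = 68. Stack: [-3, 68]
BINARY_OP | → -3 | 68 = -3. Stack: [-3]
STORE_FAST y → y=-3. Stack: []
LOAD_CONST → push 7. Stack: [7]
LOAD_FAST b → push -4. Stack: [7, -4]
BINARY_OP + → 7 + -4 = 3. Stack: [3]
STORE_FAST k → k=3. Stack: []
LOAD_FAST_LOAD_FAST a,b → push 34,-4. Stack: [34, -4]
BINARY_OP * → 34 * -4 = -136. Stack: [-136]
LOAD_FAST_LOAD_FAST b,k → push -4,3. Stack: [-136, -4, 3]
BINARY_OP // → -4 // 3 = -2. Stack: [-136, -2]
BINARY_OP % → -136 % -2 = 0. Stack: [0]
STORE_FAST r → r=0. Stack: []
LOAD_FAST_LOAD_FAST a,r → push 34,0. Stack: [34, 0]
BINARY_OP - → 34 - 0 = 34. Stack: [34]
STORE_FAST k → k=34. Stack: []
LOAD_FAST_LOAD_FAST b,r → push -4,0. Stack: [-4, 0]
BINARY_OP & → -4 & 0 = 0. Stack: [0]
LOAD_FAST r → push 0. Stack: [0, 0]
LOAD_CONST → push 2. Stack: [0, 0, 2]
BINARY_OP + → 0 + 2 = 2. Stack: [0, 2]
BINARY_OP - → 0 - 2 = -2. Stack: [-2]
STORE_FAST x → x=-2. Stack: []
LOAD_FAST y → push -3. Stack: [-3]
LOAD_CONST → push 1. Stack: [-3, 1]
BINARY_OP >> → -3 >> 1 = -2. Stack: [-2]
STORE_FAST r → r=-2. Stack: []
LOAD_FAST_LOAD_FAST r,a → push -2,34. Stack: [-2, 34]
BINARY_OP // → -2 // 34 = -1. Stack: [-1]
LOAD_CONST → push 10. Stack: [-1, 10]
LOAD_FAST y → push -3. Stack: [-1, 10, -3]
BINARY_OP & → 10 & -3 = 8. Stack: [-1, 8]
BINARY_OP ^ → -1 ^ 8 = -9. Stack: [-9]
STORE_FAST s → s=-9. Stack: []
LOAD_FAST_LOAD_FAST x,k → push -2,34. Stack: [-2, 34]
BINARY_OP ^ → -2 ^ 34 = -36. Stack: [-36]
LOAD_CONST → push 8. Stack: [-36, 8]
BINARY_OP * → -36 * 8 = -288. Stack: [-288]
STORE_FAST k → k=-288. Stack: []
LOAD_FAST_LOAD_FAST s,a → push -9,34. Stack: [-9, 34]
BINARY_OP // → -9 // 34 = -1. Stack: [-1]
RETURN_VALUE → return -1.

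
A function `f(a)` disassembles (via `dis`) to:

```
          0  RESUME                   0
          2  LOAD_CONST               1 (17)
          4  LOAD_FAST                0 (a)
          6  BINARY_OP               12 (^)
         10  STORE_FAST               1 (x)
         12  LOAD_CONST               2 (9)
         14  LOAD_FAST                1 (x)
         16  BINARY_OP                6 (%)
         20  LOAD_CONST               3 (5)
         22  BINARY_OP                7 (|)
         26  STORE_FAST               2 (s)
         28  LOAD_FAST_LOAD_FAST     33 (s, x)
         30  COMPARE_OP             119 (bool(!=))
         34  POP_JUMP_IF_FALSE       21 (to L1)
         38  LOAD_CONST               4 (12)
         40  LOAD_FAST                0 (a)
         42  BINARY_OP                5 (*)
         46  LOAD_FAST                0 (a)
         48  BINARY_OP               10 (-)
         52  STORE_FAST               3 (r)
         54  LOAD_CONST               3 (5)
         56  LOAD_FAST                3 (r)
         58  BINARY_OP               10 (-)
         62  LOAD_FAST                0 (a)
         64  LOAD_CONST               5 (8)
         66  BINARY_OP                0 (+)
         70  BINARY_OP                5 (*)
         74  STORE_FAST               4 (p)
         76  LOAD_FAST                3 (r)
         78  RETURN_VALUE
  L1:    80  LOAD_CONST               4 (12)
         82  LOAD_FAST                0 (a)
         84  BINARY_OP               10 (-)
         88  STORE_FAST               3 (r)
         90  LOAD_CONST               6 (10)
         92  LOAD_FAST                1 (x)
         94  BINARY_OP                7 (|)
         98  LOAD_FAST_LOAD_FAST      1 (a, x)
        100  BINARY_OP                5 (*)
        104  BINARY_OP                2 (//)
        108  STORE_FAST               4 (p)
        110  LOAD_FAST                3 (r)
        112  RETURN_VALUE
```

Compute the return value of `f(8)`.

88

LOAD_CONST → push 17. Stack: [17]
LOAD_FAST a → push 8. Stack: [17, 8]
BINARY_OP ^ → 17 ^ 8 = 25. Stack: [25]
STORE_FAST x → x=25. Stack: []
LOAD_CONST → push 9. Stack: [9]
LOAD_FAST x → push 25. Stack: [9, 25]
BINARY_OP % → 9 % 25 = 9. Stack: [9]
LOAD_CONST → push 5. Stack: [9, 5]
BINARY_OP | → 9 | 5 = 13. Stack: [13]
STORE_FAST s → s=13. Stack: []
LOAD_FAST_LOAD_FAST s,x → push 13,25. Stack: [13, 25]
COMPARE_OP bool(!=) → 13 vs 25 = True. Stack: [True]
POP_JUMP_IF_FALSE → pop True; no jump. Stack: []
LOAD_CONST → push 12. Stack: [12]
LOAD_FAST a → push 8. Stack: [12, 8]
BINARY_OP * → 12 * 8 = 96. Stack: [96]
LOAD_FAST a → push 8. Stack: [96, 8]
BINARY_OP - → 96 - 8 = 88. Stack: [88]
STORE_FAST r → r=88. Stack: []
LOAD_CONST → push 5. Stack: [5]
LOAD_FAST r → push 88. Stack: [5, 88]
BINARY_OP - → 5 - 88 = -83. Stack: [-83]
LOAD_FAST a → push 8. Stack: [-83, 8]
LOAD_CONST → push 8. Stack: [-83, 8, 8]
BINARY_OP + → 8 + 8 = 16. Stack: [-83, 16]
BINARY_OP * → -83 * 16 = -1328. Stack: [-1328]
STORE_FAST p → p=-1328. Stack: []
LOAD_FAST r → push 88. Stack: [88]
RETURN_VALUE → return 88.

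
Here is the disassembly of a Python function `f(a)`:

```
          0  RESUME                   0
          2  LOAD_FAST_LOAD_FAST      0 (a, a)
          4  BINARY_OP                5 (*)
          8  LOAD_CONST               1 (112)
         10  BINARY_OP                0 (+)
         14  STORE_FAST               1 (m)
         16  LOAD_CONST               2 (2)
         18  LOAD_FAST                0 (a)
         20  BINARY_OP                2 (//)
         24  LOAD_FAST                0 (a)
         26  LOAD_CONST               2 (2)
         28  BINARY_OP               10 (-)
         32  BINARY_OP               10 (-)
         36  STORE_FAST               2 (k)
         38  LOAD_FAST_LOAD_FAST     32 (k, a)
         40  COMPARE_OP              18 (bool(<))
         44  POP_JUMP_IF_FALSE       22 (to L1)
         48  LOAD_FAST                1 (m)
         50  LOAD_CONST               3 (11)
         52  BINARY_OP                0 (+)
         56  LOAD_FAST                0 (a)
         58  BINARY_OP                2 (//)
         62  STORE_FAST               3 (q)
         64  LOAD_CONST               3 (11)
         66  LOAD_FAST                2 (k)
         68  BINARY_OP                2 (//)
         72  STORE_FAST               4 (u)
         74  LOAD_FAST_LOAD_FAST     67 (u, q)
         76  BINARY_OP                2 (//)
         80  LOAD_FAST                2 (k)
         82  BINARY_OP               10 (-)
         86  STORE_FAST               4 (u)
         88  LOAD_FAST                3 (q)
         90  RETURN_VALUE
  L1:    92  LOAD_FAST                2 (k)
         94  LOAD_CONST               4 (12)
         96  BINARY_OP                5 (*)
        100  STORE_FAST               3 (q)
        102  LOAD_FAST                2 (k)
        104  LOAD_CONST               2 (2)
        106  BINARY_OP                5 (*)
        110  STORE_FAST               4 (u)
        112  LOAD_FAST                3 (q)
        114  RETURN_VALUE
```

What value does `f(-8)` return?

108

LOAD_FAST_LOAD_FAST a,a → push -8,-8. Stack: [-8, -8]
BINARY_OP * → -8 * -8 = 64. Stack: [64]
LOAD_CONST → push 112. Stack: [64, 112]
BINARY_OP + → 64 + 112 = 176. Stack: [176]
STORE_FAST m → m=176. Stack: []
LOAD_CONST → push 2. Stack: [2]
LOAD_FAST a → push -8. Stack: [2, -8]
BINARY_OP // → 2 // -8 = -1. Stack: [-1]
LOAD_FAST a → push -8. Stack: [-1, -8]
LOAD_CONST → push 2. Stack: [-1, -8, 2]
BINARY_OP - → -8 - 2 = -10. Stack: [-1, -10]
BINARY_OP - → -1 - -10 = 9. Stack: [9]
STORE_FAST k → k=9. Stack: []
LOAD_FAST_LOAD_FAST k,a → push 9,-8. Stack: [9, -8]
COMPARE_OP bool(<) → 9 vs -8 = False. Stack: [False]
POP_JUMP_IF_FALSE → pop False; jump. Stack: []
LOAD_FAST k → push 9. Stack: [9]
LOAD_CONST → push 12. Stack: [9, 12]
BINARY_OP * → 9 * 12 = 108. Stack: [108]
STORE_FAST q → q=108. Stack: []
LOAD_FAST k → push 9. Stack: [9]
LOAD_CONST → push 2. Stack: [9, 2]
BINARY_OP * → 9 * 2 = 18. Stack: [18]
STORE_FAST u → u=18. Stack: []
LOAD_FAST q → push 108. Stack: [108]
RETURN_VALUE → return 108.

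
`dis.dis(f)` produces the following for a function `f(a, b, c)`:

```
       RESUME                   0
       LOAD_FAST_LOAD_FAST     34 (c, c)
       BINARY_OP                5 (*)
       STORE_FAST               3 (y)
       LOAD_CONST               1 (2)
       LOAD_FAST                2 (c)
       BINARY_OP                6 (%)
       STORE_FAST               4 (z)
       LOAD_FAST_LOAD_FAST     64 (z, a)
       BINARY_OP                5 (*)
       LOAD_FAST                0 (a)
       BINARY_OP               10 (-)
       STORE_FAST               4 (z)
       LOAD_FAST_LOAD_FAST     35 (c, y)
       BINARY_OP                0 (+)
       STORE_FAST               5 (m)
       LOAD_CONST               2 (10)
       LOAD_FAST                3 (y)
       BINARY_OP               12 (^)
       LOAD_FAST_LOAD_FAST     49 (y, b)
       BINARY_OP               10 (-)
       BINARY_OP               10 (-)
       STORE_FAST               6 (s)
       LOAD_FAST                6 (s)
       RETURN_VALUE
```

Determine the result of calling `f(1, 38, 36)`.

LOAD_FAST_LOAD_FAST c,c → push 36,36. Stack: [36, 36]
BINARY_OP * → 36 * 36 = 1296. Stack: [1296]
STORE_FAST y → y=1296. Stack: []
LOAD_CONST → push 2. Stack: [2]
LOAD_FAST c → push 36. Stack: [2, 36]
BINARY_OP % → 2 % 36 = 2. Stack: [2]
STORE_FAST z → z=2. Stack: []
LOAD_FAST_LOAD_FAST z,a → push 2,1. Stack: [2, 1]
BINARY_OP * → 2 * 1 = 2. Stack: [2]
LOAD_FAST a → push 1. Stack: [2, 1]
BINARY_OP - → 2 - 1 = 1. Stack: [1]
STORE_FAST z → z=1. Stack: []
LOAD_FAST_LOAD_FAST c,y → push 36,1296. Stack: [36, 1296]
BINARY_OP + → 36 + 1296 = 1332. Stack: [1332]
STORE_FAST m → m=1332. Stack: []
LOAD_CONST → push 10. Stack: [10]
LOAD_FAST y → push 1296. Stack: [10, 1296]
BINARY_OP ^ → 10 ^ 1296 = 1306. Stack: [1306]
LOAD_FAST_LOAD_FAST y,b → push 1296,38. Stack: [1306, 1296, 38]
BINARY_OP - → 1296 - 38 = 1258. Stack: [1306, 1258]
BINARY_OP - → 1306 - 1258 = 48. Stack: [48]
STORE_FAST s → s=48. Stack: []
LOAD_FAST s → push 48. Stack: [48]
RETURN_VALUE → return 48.

48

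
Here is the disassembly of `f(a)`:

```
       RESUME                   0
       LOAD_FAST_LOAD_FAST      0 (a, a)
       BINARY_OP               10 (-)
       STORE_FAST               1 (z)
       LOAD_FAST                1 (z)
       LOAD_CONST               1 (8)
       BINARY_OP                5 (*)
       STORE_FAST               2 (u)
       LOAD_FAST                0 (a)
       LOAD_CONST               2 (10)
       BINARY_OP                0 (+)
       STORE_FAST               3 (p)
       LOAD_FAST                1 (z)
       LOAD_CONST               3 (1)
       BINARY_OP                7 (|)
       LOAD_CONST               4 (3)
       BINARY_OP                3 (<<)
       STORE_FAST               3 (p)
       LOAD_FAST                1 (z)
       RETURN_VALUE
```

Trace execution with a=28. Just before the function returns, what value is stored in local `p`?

8

LOAD_FAST_LOAD_FAST a,a → push 28,28. Stack: [28, 28]
BINARY_OP - → 28 - 28 = 0. Stack: [0]
STORE_FAST z → z=0. Stack: []
LOAD_FAST z → push 0. Stack: [0]
LOAD_CONST → push 8. Stack: [0, 8]
BINARY_OP * → 0 * 8 = 0. Stack: [0]
STORE_FAST u → u=0. Stack: []
LOAD_FAST a → push 28. Stack: [28]
LOAD_CONST → push 10. Stack: [28, 10]
BINARY_OP + → 28 + 10 = 38. Stack: [38]
STORE_FAST p → p=38. Stack: []
LOAD_FAST z → push 0. Stack: [0]
LOAD_CONST → push 1. Stack: [0, 1]
BINARY_OP | → 0 | 1 = 1. Stack: [1]
LOAD_CONST → push 3. Stack: [1, 3]
BINARY_OP << → 1 << 3 = 8. Stack: [8]
STORE_FAST p → p=8. Stack: []
LOAD_FAST z → push 0. Stack: [0]
RETURN_VALUE → return 0.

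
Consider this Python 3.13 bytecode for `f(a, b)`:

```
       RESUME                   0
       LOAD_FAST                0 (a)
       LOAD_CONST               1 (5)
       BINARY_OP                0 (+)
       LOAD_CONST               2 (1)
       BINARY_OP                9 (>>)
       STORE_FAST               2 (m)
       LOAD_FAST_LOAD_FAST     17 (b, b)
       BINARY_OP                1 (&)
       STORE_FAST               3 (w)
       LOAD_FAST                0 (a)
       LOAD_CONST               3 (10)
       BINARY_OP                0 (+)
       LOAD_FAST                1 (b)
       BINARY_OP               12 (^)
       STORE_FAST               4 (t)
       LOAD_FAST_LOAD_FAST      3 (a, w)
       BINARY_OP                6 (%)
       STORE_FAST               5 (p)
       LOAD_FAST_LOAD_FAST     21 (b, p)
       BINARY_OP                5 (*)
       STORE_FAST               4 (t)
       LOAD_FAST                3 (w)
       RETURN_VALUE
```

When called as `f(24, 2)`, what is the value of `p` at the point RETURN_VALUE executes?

0

LOAD_FAST a → push 24. Stack: [24]
LOAD_CONST → push 5. Stack: [24, 5]
BINARY_OP + → 24 + 5 = 29. Stack: [29]
LOAD_CONST → push 1. Stack: [29, 1]
BINARY_OP >> → 29 >> 1 = 14. Stack: [14]
STORE_FAST m → m=14. Stack: []
LOAD_FAST_LOAD_FAST b,b → push 2,2. Stack: [2, 2]
BINARY_OP & → 2 & 2 = 2. Stack: [2]
STORE_FAST w → w=2. Stack: []
LOAD_FAST a → push 24. Stack: [24]
LOAD_CONST → push 10. Stack: [24, 10]
BINARY_OP + → 24 + 10 = 34. Stack: [34]
LOAD_FAST b → push 2. Stack: [34, 2]
BINARY_OP ^ → 34 ^ 2 = 32. Stack: [32]
STORE_FAST t → t=32. Stack: []
LOAD_FAST_LOAD_FAST a,w → push 24,2. Stack: [24, 2]
BINARY_OP % → 24 % 2 = 0. Stack: [0]
STORE_FAST p → p=0. Stack: []
LOAD_FAST_LOAD_FAST b,p → push 2,0. Stack: [2, 0]
BINARY_OP * → 2 * 0 = 0. Stack: [0]
STORE_FAST t → t=0. Stack: []
LOAD_FAST w → push 2. Stack: [2]
RETURN_VALUE → return 2.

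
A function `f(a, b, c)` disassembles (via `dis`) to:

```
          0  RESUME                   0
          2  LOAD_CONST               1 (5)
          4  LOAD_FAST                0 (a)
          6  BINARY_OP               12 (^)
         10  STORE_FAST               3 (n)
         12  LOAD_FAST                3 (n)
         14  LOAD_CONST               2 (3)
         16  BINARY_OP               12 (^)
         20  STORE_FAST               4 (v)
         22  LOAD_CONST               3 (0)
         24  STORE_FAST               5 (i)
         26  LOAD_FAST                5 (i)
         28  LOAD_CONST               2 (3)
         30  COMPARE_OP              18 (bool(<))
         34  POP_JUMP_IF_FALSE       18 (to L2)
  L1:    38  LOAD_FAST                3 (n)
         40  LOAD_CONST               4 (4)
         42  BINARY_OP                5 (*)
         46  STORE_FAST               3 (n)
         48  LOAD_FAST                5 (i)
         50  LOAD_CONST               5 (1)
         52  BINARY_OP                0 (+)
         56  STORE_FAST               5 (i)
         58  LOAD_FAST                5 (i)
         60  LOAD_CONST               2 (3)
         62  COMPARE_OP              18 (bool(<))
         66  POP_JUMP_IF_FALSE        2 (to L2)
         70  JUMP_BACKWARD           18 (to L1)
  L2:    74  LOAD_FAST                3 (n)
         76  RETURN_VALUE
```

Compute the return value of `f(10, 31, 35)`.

LOAD_CONST → push 5. Stack: [5]
LOAD_FAST a → push 10. Stack: [5, 10]
BINARY_OP ^ → 5 ^ 10 = 15. Stack: [15]
STORE_FAST n → n=15. Stack: []
LOAD_FAST n → push 15. Stack: [15]
LOAD_CONST → push 3. Stack: [15, 3]
BINARY_OP ^ → 15 ^ 3 = 12. Stack: [12]
STORE_FAST v → v=12. Stack: []
LOAD_CONST → push 0. Stack: [0]
STORE_FAST i → i=0. Stack: []
LOAD_FAST i → push 0. Stack: [0]
LOAD_CONST → push 3. Stack: [0, 3]
COMPARE_OP bool(<) → 0 vs 3 = True. Stack: [True]
POP_JUMP_IF_FALSE → pop True; no jump. Stack: []
LOAD_FAST n → push 15. Stack: [15]
LOAD_CONST → push 4. Stack: [15, 4]
BINARY_OP * → 15 * 4 = 60. Stack: [60]
STORE_FAST n → n=60. Stack: []
LOAD_FAST i → push 0. Stack: [0]
LOAD_CONST → push 1. Stack: [0, 1]
BINARY_OP + → 0 + 1 = 1. Stack: [1]
STORE_FAST i → i=1. Stack: []
LOAD_FAST i → push 1. Stack: [1]
LOAD_CONST → push 3. Stack: [1, 3]
COMPARE_OP bool(<) → 1 vs 3 = True. Stack: [True]
POP_JUMP_IF_FALSE → pop True; no jump. Stack: []
LOAD_FAST n → push 60. Stack: [60]
LOAD_CONST → push 4. Stack: [60, 4]
BINARY_OP * → 60 * 4 = 240. Stack: [240]
STORE_FAST n → n=240. Stack: []
LOAD_FAST i → push 1. Stack: [1]
LOAD_CONST → push 1. Stack: [1, 1]
BINARY_OP + → 1 + 1 = 2. Stack: [2]
STORE_FAST i → i=2. Stack: []
LOAD_FAST i → push 2. Stack: [2]
LOAD_CONST → push 3. Stack: [2, 3]
COMPARE_OP bool(<) → 2 vs 3 = True. Stack: [True]
POP_JUMP_IF_FALSE → pop True; no jump. Stack: []
LOAD_FAST n → push 240. Stack: [240]
LOAD_CONST → push 4. Stack: [240, 4]
BINARY_OP * → 240 * 4 = 960. Stack: [960]
STORE_FAST n → n=960. Stack: []
LOAD_FAST i → push 2. Stack: [2]
LOAD_CONST → push 1. Stack: [2, 1]
BINARY_OP + → 2 + 1 = 3. Stack: [3]
STORE_FAST i → i=3. Stack: []
LOAD_FAST i → push 3. Stack: [3]
LOAD_CONST → push 3. Stack: [3, 3]
COMPARE_OP bool(<) → 3 vs 3 = False. Stack: [False]
POP_JUMP_IF_FALSE → pop False; jump. Stack: []
LOAD_FAST n → push 960. Stack: [960]
RETURN_VALUE → return 960.

960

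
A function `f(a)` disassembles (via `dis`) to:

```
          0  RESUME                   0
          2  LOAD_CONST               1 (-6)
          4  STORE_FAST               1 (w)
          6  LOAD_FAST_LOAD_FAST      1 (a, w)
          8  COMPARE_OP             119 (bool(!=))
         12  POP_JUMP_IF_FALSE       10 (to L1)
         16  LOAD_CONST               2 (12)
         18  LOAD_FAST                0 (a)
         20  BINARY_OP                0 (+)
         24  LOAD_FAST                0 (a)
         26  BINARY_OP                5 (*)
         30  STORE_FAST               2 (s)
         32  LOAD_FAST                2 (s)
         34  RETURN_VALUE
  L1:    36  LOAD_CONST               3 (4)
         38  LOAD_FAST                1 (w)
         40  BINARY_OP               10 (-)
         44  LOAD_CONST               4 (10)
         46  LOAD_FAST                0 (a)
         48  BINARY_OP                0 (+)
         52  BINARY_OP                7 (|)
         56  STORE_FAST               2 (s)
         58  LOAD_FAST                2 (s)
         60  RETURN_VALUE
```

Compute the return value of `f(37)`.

1813

LOAD_CONST → push -6. Stack: [-6]
STORE_FAST w → w=-6. Stack: []
LOAD_FAST_LOAD_FAST a,w → push 37,-6. Stack: [37, -6]
COMPARE_OP bool(!=) → 37 vs -6 = True. Stack: [True]
POP_JUMP_IF_FALSE → pop True; no jump. Stack: []
LOAD_CONST → push 12. Stack: [12]
LOAD_FAST a → push 37. Stack: [12, 37]
BINARY_OP + → 12 + 37 = 49. Stack: [49]
LOAD_FAST a → push 37. Stack: [49, 37]
BINARY_OP * → 49 * 37 = 1813. Stack: [1813]
STORE_FAST s → s=1813. Stack: []
LOAD_FAST s → push 1813. Stack: [1813]
RETURN_VALUE → return 1813.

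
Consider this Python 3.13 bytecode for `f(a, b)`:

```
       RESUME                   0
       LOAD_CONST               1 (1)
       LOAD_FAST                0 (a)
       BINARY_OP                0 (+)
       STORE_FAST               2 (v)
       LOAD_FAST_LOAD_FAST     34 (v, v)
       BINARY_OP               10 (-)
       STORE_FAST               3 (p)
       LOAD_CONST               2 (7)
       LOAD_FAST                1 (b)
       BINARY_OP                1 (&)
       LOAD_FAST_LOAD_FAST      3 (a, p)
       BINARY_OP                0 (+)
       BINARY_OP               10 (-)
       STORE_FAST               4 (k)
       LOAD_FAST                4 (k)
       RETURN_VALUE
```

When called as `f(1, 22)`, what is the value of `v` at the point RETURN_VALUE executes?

LOAD_CONST → push 1. Stack: [1]
LOAD_FAST a → push 1. Stack: [1, 1]
BINARY_OP + → 1 + 1 = 2. Stack: [2]
STORE_FAST v → v=2. Stack: []
LOAD_FAST_LOAD_FAST v,v → push 2,2. Stack: [2, 2]
BINARY_OP - → 2 - 2 = 0. Stack: [0]
STORE_FAST p → p=0. Stack: []
LOAD_CONST → push 7. Stack: [7]
LOAD_FAST b → push 22. Stack: [7, 22]
BINARY_OP & → 7 & 22 = 6. Stack: [6]
LOAD_FAST_LOAD_FAST a,p → push 1,0. Stack: [6, 1, 0]
BINARY_OP + → 1 + 0 = 1. Stack: [6, 1]
BINARY_OP - → 6 - 1 = 5. Stack: [5]
STORE_FAST k → k=5. Stack: []
LOAD_FAST k → push 5. Stack: [5]
RETURN_VALUE → return 5.

2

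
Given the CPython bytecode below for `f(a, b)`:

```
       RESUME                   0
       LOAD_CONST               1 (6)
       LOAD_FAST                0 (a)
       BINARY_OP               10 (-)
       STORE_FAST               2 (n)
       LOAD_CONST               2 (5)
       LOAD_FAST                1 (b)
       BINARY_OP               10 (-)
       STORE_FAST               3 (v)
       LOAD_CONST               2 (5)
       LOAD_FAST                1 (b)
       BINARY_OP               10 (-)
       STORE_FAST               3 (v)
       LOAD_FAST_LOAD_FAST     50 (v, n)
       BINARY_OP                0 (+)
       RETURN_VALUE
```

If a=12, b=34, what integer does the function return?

LOAD_CONST → push 6. Stack: [6]
LOAD_FAST a → push 12. Stack: [6, 12]
BINARY_OP - → 6 - 12 = -6. Stack: [-6]
STORE_FAST n → n=-6. Stack: []
LOAD_CONST → push 5. Stack: [5]
LOAD_FAST b → push 34. Stack: [5, 34]
BINARY_OP - → 5 - 34 = -29. Stack: [-29]
STORE_FAST v → v=-29. Stack: []
LOAD_CONST → push 5. Stack: [5]
LOAD_FAST b → push 34. Stack: [5, 34]
BINARY_OP - → 5 - 34 = -29. Stack: [-29]
STORE_FAST v → v=-29. Stack: []
LOAD_FAST_LOAD_FAST v,n → push -29,-6. Stack: [-29, -6]
BINARY_OP + → -29 + -6 = -35. Stack: [-35]
RETURN_VALUE → return -35.

-35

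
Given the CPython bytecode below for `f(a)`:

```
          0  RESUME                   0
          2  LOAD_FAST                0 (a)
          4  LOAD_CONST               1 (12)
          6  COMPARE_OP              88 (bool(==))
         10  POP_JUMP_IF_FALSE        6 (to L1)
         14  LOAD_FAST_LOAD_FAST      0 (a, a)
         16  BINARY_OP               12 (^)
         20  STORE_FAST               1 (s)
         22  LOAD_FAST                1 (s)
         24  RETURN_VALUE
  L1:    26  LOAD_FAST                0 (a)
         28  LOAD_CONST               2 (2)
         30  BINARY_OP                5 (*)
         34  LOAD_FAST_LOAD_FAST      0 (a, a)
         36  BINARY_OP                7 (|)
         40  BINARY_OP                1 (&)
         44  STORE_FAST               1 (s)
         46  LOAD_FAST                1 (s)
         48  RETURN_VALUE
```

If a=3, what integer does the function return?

2

LOAD_FAST a → push 3. Stack: [3]
LOAD_CONST → push 12. Stack: [3, 12]
COMPARE_OP bool(==) → 3 vs 12 = False. Stack: [False]
POP_JUMP_IF_FALSE → pop False; jump. Stack: []
LOAD_FAST a → push 3. Stack: [3]
LOAD_CONST → push 2. Stack: [3, 2]
BINARY_OP * → 3 * 2 = 6. Stack: [6]
LOAD_FAST_LOAD_FAST a,a → push 3,3. Stack: [6, 3, 3]
BINARY_OP | → 3 | 3 = 3. Stack: [6, 3]
BINARY_OP & → 6 & 3 = 2. Stack: [2]
STORE_FAST s → s=2. Stack: []
LOAD_FAST s → push 2. Stack: [2]
RETURN_VALUE → return 2.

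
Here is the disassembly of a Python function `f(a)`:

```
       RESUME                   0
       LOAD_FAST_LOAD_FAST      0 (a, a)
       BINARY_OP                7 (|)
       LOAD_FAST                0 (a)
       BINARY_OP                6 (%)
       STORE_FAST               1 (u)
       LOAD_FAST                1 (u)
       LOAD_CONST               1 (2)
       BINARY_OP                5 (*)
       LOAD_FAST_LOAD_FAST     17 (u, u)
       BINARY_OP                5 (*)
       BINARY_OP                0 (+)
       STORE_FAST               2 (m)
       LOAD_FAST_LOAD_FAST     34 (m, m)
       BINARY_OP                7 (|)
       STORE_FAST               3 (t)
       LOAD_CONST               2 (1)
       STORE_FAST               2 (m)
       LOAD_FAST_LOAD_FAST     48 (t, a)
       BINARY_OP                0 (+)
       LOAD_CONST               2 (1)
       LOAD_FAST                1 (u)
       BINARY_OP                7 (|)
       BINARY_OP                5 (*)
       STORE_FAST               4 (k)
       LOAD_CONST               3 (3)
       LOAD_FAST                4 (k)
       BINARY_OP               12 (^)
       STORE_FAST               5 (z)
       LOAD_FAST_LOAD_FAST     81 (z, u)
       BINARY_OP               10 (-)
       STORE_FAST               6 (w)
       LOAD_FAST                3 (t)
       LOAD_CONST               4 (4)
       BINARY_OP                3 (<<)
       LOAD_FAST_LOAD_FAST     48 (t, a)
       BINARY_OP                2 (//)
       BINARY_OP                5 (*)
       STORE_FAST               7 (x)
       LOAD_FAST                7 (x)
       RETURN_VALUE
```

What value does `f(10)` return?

LOAD_FAST_LOAD_FAST a,a → push 10,10. Stack: [10, 10]
BINARY_OP | → 10 | 10 = 10. Stack: [10]
LOAD_FAST a → push 10. Stack: [10, 10]
BINARY_OP % → 10 % 10 = 0. Stack: [0]
STORE_FAST u → u=0. Stack: []
LOAD_FAST u → push 0. Stack: [0]
LOAD_CONST → push 2. Stack: [0, 2]
BINARY_OP * → 0 * 2 = 0. Stack: [0]
LOAD_FAST_LOAD_FAST u,u → push 0,0. Stack: [0, 0, 0]
BINARY_OP * → 0 * 0 = 0. Stack: [0, 0]
BINARY_OP + → 0 + 0 = 0. Stack: [0]
STORE_FAST m → m=0. Stack: []
LOAD_FAST_LOAD_FAST m,m → push 0,0. Stack: [0, 0]
BINARY_OP | → 0 | 0 = 0. Stack: [0]
STORE_FAST t → t=0. Stack: []
LOAD_CONST → push 1. Stack: [1]
STORE_FAST m → m=1. Stack: []
LOAD_FAST_LOAD_FAST t,a → push 0,10. Stack: [0, 10]
BINARY_OP + → 0 + 10 = 10. Stack: [10]
LOAD_CONST → push 1. Stack: [10, 1]
LOAD_FAST u → push 0. Stack: [10, 1, 0]
BINARY_OP | → 1 | 0 = 1. Stack: [10, 1]
BINARY_OP * → 10 * 1 = 10. Stack: [10]
STORE_FAST k → k=10. Stack: []
LOAD_CONST → push 3. Stack: [3]
LOAD_FAST k → push 10. Stack: [3, 10]
BINARY_OP ^ → 3 ^ 10 = 9. Stack: [9]
STORE_FAST z → z=9. Stack: []
LOAD_FAST_LOAD_FAST z,u → push 9,0. Stack: [9, 0]
BINARY_OP - → 9 - 0 = 9. Stack: [9]
STORE_FAST w → w=9. Stack: []
LOAD_FAST t → push 0. Stack: [0]
LOAD_CONST → push 4. Stack: [0, 4]
BINARY_OP << → 0 << 4 = 0. Stack: [0]
LOAD_FAST_LOAD_FAST t,a → push 0,10. Stack: [0, 0, 10]
BINARY_OP // → 0 // 10 = 0. Stack: [0, 0]
BINARY_OP * → 0 * 0 = 0. Stack: [0]
STORE_FAST x → x=0. Stack: []
LOAD_FAST x → push 0. Stack: [0]
RETURN_VALUE → return 0.

0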